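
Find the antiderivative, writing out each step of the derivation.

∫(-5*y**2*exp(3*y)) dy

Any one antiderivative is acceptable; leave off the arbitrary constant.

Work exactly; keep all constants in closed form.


Step 1. Integrate ∫(-5*y**2*exp(3*y)) dy by parts with u = y**2, dv = (-5*exp(3*y)) dy, so v = -5*exp(3*y)/3: now -5*y**2*exp(3*y)/3 + ∫(10*y*exp(3*y)/3) dy.
Step 2. Integrate ∫(10*y*exp(3*y)/3) dy by parts with u = y, dv = (10*exp(3*y)/3) dy, so v = 10*exp(3*y)/9: now -5*y**2*exp(3*y)/3 + 10*y*exp(3*y)/9 + ∫(-10*exp(3*y)/9) dy.
Step 3. Evaluate the standard form: now -5*y**2*exp(3*y)/3 + 10*y*exp(3*y)/9 - 10*exp(3*y)/27.
Answer: -5*y**2*exp(3*y)/3 + 10*y*exp(3*y)/9 - 10*exp(3*y)/27.


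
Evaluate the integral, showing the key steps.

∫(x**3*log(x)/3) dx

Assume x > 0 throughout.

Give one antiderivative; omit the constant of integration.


Step 1. Integrate ∫(x**3*log(x)/3) dx by parts with u = log(x), dv = (x**3/3) dx, so v = x**4/12 [assuming x > 0]: now x**4*log(x)/12 + ∫(-x**3/12) dx.
Step 2. Evaluate the standard form: now x**4*log(x)/12 - x**4/48.
Answer: x**4*log(x)/12 - x**4/48.


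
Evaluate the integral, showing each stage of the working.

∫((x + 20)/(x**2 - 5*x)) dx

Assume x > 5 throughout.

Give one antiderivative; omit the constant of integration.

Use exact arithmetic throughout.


Step 1. Decompose ∫((x + 20)/(x**2 - 5*x)) dx by partial fractions, (x + 20)/(x**2 - 5*x) = 5/(x - 5) - 4/x: now ∫(-4/x) dx + ∫(5/(x - 5)) dx.
Step 2. Evaluate the standard form [assuming x > 0]: now -4*log(x) + ∫(5/(x - 5)) dx.
Step 3. Evaluate the standard form [assuming x > 5]: now -4*log(x) + 5*log(x - 5).
Answer: -4*log(x) + 5*log(x - 5).


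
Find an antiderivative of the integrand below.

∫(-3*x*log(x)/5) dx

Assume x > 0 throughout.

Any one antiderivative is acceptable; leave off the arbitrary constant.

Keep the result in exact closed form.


Answer: -3*x**2*log(x)/10 + 3*x**2/20.


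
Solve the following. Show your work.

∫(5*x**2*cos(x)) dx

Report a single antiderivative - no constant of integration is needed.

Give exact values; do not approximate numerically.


Step 1. Integrate ∫(5*x**2*cos(x)) dx by parts with u = x**2, dv = (5*cos(x)) dx, so v = 5*sin(x): now 5*x**2*sin(x) + ∫(-10*x*sin(x)) dx.
Step 2. Integrate ∫(-10*x*sin(x)) dx by parts with u = x, dv = (-10*sin(x)) dx, so v = 10*cos(x): now 5*x**2*sin(x) + 10*x*cos(x) + ∫(-10*cos(x)) dx.
Step 3. Evaluate the standard form: now 5*x**2*sin(x) + 10*x*cos(x) - 10*sin(x).
Answer: 5*x**2*sin(x) + 10*x*cos(x) - 10*sin(x).


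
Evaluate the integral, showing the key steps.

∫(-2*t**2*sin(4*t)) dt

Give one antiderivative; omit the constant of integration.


Step 1. Integrate ∫(-2*t**2*sin(4*t)) dt by parts with u = t**2, dv = (-2*sin(4*t)) dt, so v = cos(4*t)/2: now t**2*cos(4*t)/2 + ∫(-t*cos(4*t)) dt.
Step 2. Integrate ∫(-t*cos(4*t)) dt by parts with u = t, dv = (-cos(4*t)) dt, so v = -sin(4*t)/4: now t**2*cos(4*t)/2 - t*sin(4*t)/4 + ∫(sin(4*t)/4) dt.
Step 3. Evaluate the standard form: now t**2*cos(4*t)/2 - t*sin(4*t)/4 - cos(4*t)/16.
Answer: t**2*cos(4*t)/2 - t*sin(4*t)/4 - cos(4*t)/16.


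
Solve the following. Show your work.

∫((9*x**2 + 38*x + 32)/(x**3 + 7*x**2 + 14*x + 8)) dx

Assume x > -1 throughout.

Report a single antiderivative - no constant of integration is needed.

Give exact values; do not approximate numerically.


Step 1. Decompose ∫((9*x**2 + 38*x + 32)/(x**3 + 7*x**2 + 14*x + 8)) dx by partial fractions, (9*x**2 + 38*x + 32)/(x**3 + 7*x**2 + 14*x + 8) = 4/(x + 4) + 4/(x + 2) + 1/(x + 1): now ∫(1/(x + 1)) dx + ∫(4/(x + 2)) dx + ∫(4/(x + 4)) dx.
Step 2. Evaluate the standard form [assuming x > -2]: now 4*log(x + 2) + ∫(1/(x + 1)) dx + ∫(4/(x + 4)) dx.
Step 3. Evaluate the standard form [assuming x > -4]: now 4*log(x + 2) + 4*log(x + 4) + ∫(1/(x + 1)) dx.
Step 4. Evaluate the standard form [assuming x > -1]: now log(x + 1) + 4*log(x + 2) + 4*log(x + 4).
Answer: log(x + 1) + 4*log(x + 2) + 4*log(x + 4).


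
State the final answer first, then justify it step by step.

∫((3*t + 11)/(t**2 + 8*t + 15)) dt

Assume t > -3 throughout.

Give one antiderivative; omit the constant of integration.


The answer is log(t + 3) + 2*log(t + 5).
Step 1. Decompose ∫((3*t + 11)/(t**2 + 8*t + 15)) dt by partial fractions, (3*t + 11)/(t**2 + 8*t + 15) = 2/(t + 5) + 1/(t + 3): now ∫(1/(t + 3)) dt + ∫(2/(t + 5)) dt.
Step 2. Evaluate the standard form [assuming t > -5]: now 2*log(t + 5) + ∫(1/(t + 3)) dt.
Step 3. Evaluate the standard form [assuming t > -3]: now log(t + 3) + 2*log(t + 5).
Answer: log(t + 3) + 2*log(t + 5).


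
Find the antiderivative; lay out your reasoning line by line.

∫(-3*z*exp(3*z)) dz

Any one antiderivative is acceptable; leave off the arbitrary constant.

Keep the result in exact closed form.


Step 1. Integrate ∫(-3*z*exp(3*z)) dz by parts with u = z, dv = (-3*exp(3*z)) dz, so v = -exp(3*z): now -z*exp(3*z) + ∫(exp(3*z)) dz.
Step 2. Evaluate the standard form: now -z*exp(3*z) + exp(3*z)/3.
Answer: -z*exp(3*z) + exp(3*z)/3.


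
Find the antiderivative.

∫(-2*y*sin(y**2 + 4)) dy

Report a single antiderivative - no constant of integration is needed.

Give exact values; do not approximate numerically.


Answer: cos(y**2 + 4).


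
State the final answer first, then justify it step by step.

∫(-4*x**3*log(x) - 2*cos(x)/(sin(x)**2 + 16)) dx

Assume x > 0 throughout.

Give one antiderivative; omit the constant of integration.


The answer is -x**4*log(x) + x**4/4 - atan(sin(x)/4)/2.
Step 1. Rewrite: now ∫(-4*x**3*log(x)) dx + ∫(-2*cos(x)/(sin(x)**2 + 16)) dx.
Step 2. Substitute u = sin(x), turning ∫(-2*cos(x)/(sin(x)**2 + 16)) dx into ∫(-2/(u**2 + 16)) du: now ∫(-4*x**3*log(x)) dx + ∫(-2/(u**2 + 16)) du.
Step 3. Evaluate the standard form: now -atan(u/4)/2 + ∫(-4*x**3*log(x)) dx.
Step 4. Substitute back u = sin(x): now -atan(sin(x)/4)/2 + ∫(-4*x**3*log(x)) dx.
Step 5. Integrate ∫(-4*x**3*log(x)) dx by parts with u = log(x), dv = (-4*x**3) dx, so v = -x**4 [assuming x > 0]: now -x**4*log(x) - atan(sin(x)/4)/2 + ∫(x**3) dx.
Step 6. Evaluate the standard form: now -x**4*log(x) + x**4/4 - atan(sin(x)/4)/2.
Answer: -x**4*log(x) + x**4/4 - atan(sin(x)/4)/2.


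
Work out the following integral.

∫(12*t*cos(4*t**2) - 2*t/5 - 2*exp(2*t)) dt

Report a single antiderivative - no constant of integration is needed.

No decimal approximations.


Answer: -t**2/5 - exp(2*t) + 3*sin(4*t**2)/2.


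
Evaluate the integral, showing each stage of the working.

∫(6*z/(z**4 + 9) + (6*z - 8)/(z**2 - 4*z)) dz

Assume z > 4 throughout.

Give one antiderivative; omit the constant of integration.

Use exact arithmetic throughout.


Step 1. Rewrite: now ∫(6*z/(z**4 + 9)) dz + ∫((6*z - 8)/(z**2 - 4*z)) dz.
Step 2. Decompose ∫((6*z - 8)/(z**2 - 4*z)) dz by partial fractions, (6*z - 8)/(z**2 - 4*z) = 4/(z - 4) + 2/z: now ∫(2/z) dz + ∫(6*z/(z**4 + 9)) dz + ∫(4/(z - 4)) dz.
Step 3. Evaluate the standard form [assuming z > 0]: now 2*log(z) + ∫(6*z/(z**4 + 9)) dz + ∫(4/(z - 4)) dz.
Step 4. Evaluate the standard form [assuming z > 4]: now 2*log(z) + 4*log(z - 4) + ∫(6*z/(z**4 + 9)) dz.
Step 5. Substitute u = z**2, turning ∫(6*z/(z**4 + 9)) dz into ∫(3/(u**2 + 9)) du: now 2*log(z) + 4*log(z - 4) + ∫(3/(u**2 + 9)) du.
Step 6. Evaluate the standard form: now 2*log(z) + 4*log(z - 4) + atan(u/3).
Step 7. Substitute back u = z**2: now 2*log(z) + 4*log(z - 4) + atan(z**2/3).
Answer: 2*log(z) + 4*log(z - 4) + atan(z**2/3).


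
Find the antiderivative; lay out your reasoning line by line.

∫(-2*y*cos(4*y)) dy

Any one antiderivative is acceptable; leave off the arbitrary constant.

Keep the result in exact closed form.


Step 1. Integrate ∫(-2*y*cos(4*y)) dy by parts with u = y, dv = (-2*cos(4*y)) dy, so v = -sin(4*y)/2: now -y*sin(4*y)/2 + ∫(sin(4*y)/2) dy.
Step 2. Evaluate the standard form: now -y*sin(4*y)/2 - cos(4*y)/8.
Answer: -y*sin(4*y)/2 - cos(4*y)/8.


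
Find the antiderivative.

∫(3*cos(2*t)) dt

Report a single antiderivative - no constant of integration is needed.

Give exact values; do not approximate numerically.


Answer: 3*sin(2*t)/2.


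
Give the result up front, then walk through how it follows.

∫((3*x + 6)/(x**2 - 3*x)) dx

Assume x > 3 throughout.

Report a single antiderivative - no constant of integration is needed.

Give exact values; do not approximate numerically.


The answer is -2*log(x) + 5*log(x - 3).
Step 1. Decompose ∫((3*x + 6)/(x**2 - 3*x)) dx by partial fractions, (3*x + 6)/(x**2 - 3*x) = 5/(x - 3) - 2/x: now ∫(-2/x) dx + ∫(5/(x - 3)) dx.
Step 2. Evaluate the standard form [assuming x > 3]: now 5*log(x - 3) + ∫(-2/x) dx.
Step 3. Evaluate the standard form [assuming x > 0]: now -2*log(x) + 5*log(x - 3).
Answer: -2*log(x) + 5*log(x - 3).


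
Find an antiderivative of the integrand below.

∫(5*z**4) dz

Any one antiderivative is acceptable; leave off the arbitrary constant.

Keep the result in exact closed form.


Answer: z**5.


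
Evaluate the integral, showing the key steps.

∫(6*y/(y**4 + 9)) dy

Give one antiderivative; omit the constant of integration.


Step 1. Substitute u = y**2, turning ∫(6*y/(y**4 + 9)) dy into ∫(3/(u**2 + 9)) du: now ∫(3/(u**2 + 9)) du.
Step 2. Evaluate the standard form: now atan(u/3).
Step 3. Substitute back u = y**2: now atan(y**2/3).
Answer: atan(y**2/3).


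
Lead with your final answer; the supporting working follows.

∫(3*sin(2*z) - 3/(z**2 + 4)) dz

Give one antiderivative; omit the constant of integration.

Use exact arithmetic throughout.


The answer is -3*cos(2*z)/2 - 3*atan(z/2)/2.
Step 1. Rewrite: now ∫(-3/(z**2 + 4)) dz + ∫(3*sin(2*z)) dz.
Step 2. Evaluate the standard form: now -3*cos(2*z)/2 + ∫(-3/(z**2 + 4)) dz.
Step 3. Evaluate the standard form: now -3*cos(2*z)/2 - 3*atan(z/2)/2.
Answer: -3*cos(2*z)/2 - 3*atan(z/2)/2.


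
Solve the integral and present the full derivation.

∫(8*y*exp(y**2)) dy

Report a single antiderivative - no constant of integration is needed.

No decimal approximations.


Step 1. Substitute u = y**2, turning ∫(8*y*exp(y**2)) dy into ∫(4*exp(u)) du: now ∫(4*exp(u)) du.
Step 2. Evaluate the standard form: now 4*exp(u).
Step 3. Substitute back u = y**2: now 4*exp(y**2).
Answer: 4*exp(y**2).


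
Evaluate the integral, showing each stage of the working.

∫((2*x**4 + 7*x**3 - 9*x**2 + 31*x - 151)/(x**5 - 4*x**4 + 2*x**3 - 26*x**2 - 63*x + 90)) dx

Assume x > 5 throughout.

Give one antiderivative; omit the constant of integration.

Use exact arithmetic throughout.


Step 1. Decompose ∫((2*x**4 + 7*x**3 - 9*x**2 + 31*x - 151)/(x**5 - 4*x**4 + 2*x**3 - 26*x**2 - 63*x + 90)) dx by partial fractions, (2*x**4 + 7*x**3 - 9*x**2 + 31*x - 151)/(x**5 - 4*x**4 + 2*x**3 - 26*x**2 - 63*x + 90) = 2/(x**2 + 9) - 1/(x + 2) + 1/(x - 1) + 2/(x - 5): now ∫(2/(x - 5)) dx + ∫(1/(x - 1)) dx + ∫(-1/(x + 2)) dx + ∫(2/(x**2 + 9)) dx.
Step 2. Evaluate the standard form [assuming x > 1]: now log(x - 1) + ∫(2/(x - 5)) dx + ∫(-1/(x + 2)) dx + ∫(2/(x**2 + 9)) dx.
Step 3. Evaluate the standard form [assuming x > -2]: now log(x - 1) - log(x + 2) + ∫(2/(x - 5)) dx + ∫(2/(x**2 + 9)) dx.
Step 4. Evaluate the standard form [assuming x > 5]: now 2*log(x - 5) + log(x - 1) - log(x + 2) + ∫(2/(x**2 + 9)) dx.
Step 5. Evaluate the standard form: now 2*log(x - 5) + log(x - 1) - log(x + 2) + 2*atan(x/3)/3.
Answer: 2*log(x - 5) + log(x - 1) - log(x + 2) + 2*atan(x/3)/3.


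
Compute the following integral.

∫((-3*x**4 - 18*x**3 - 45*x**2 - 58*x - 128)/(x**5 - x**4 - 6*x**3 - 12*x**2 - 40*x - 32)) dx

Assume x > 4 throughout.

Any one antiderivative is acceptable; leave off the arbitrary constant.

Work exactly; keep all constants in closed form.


Answer: -5*log(x - 4) + 4*log(x + 1) - 2*log(x + 2) - atan(x/2)/2.


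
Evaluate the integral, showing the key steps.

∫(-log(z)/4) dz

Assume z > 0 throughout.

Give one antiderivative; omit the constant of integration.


Step 1. Integrate ∫(-log(z)/4) dz by parts with u = log(z), dv = (-1/4) dz, so v = -z/4 [assuming z > 0]: now -z*log(z)/4 + ∫(1/4) dz.
Step 2. Evaluate the standard form: now -z*log(z)/4 + z/4.
Answer: -z*log(z)/4 + z/4.


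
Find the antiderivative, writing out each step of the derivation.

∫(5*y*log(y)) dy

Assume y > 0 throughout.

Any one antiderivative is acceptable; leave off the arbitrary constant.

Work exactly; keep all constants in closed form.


Step 1. Integrate ∫(5*y*log(y)) dy by parts with u = log(y), dv = (5*y) dy, so v = 5*y**2/2 [assuming y > 0]: now 5*y**2*log(y)/2 + ∫(-5*y/2) dy.
Step 2. Evaluate the standard form: now 5*y**2*log(y)/2 - 5*y**2/4.
Answer: 5*y**2*log(y)/2 - 5*y**2/4.


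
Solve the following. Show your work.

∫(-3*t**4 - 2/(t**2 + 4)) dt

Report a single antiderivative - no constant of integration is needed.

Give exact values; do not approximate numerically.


Step 1. Rewrite: now ∫(-3*t**4) dt + ∫(-2/(t**2 + 4)) dt.
Step 2. Evaluate the standard form: now -3*t**5/5 + ∫(-2/(t**2 + 4)) dt.
Step 3. Evaluate the standard form: now -3*t**5/5 - atan(t/2).
Answer: -3*t**5/5 - atan(t/2).


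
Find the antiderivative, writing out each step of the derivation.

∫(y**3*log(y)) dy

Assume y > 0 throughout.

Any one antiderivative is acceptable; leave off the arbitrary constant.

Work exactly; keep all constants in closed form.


Step 1. Integrate ∫(y**3*log(y)) dy by parts with u = log(y), dv = (y**3) dy, so v = y**4/4 [assuming y > 0]: now y**4*log(y)/4 + ∫(-y**3/4) dy.
Step 2. Evaluate the standard form: now y**4*log(y)/4 - y**4/16.
Answer: y**4*log(y)/4 - y**4/16.


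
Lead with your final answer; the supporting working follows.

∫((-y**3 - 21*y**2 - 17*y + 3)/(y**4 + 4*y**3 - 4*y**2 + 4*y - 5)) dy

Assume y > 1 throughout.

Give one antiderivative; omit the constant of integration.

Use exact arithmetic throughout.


The answer is -3*log(y - 1) + 2*log(y + 5) - 4*atan(y).
Step 1. Decompose ∫((-y**3 - 21*y**2 - 17*y + 3)/(y**4 + 4*y**3 - 4*y**2 + 4*y - 5)) dy by partial fractions, (-y**3 - 21*y**2 - 17*y + 3)/(y**4 + 4*y**3 - 4*y**2 + 4*y - 5) = -4/(y**2 + 1) + 2/(y + 5) - 3/(y - 1): now ∫(-3/(y - 1)) dy + ∫(2/(y + 5)) dy + ∫(-4/(y**2 + 1)) dy.
Step 2. Evaluate the standard form [assuming y > -5]: now 2*log(y + 5) + ∫(-3/(y - 1)) dy + ∫(-4/(y**2 + 1)) dy.
Step 3. Evaluate the standard form [assuming y > 1]: now -3*log(y - 1) + 2*log(y + 5) + ∫(-4/(y**2 + 1)) dy.
Step 4. Evaluate the standard form: now -3*log(y - 1) + 2*log(y + 5) - 4*atan(y).
Answer: -3*log(y - 1) + 2*log(y + 5) - 4*atan(y).


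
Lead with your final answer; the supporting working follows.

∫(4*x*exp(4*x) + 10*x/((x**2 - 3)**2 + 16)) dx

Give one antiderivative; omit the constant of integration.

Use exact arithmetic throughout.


The answer is x*exp(4*x) - exp(4*x)/4 + 5*atan(x**2/4 - 3/4)/4.
Step 1. Rewrite: now ∫(10*x/((x**2 - 3)**2 + 16)) dx + ∫(4*x*exp(4*x)) dx.
Step 2. Integrate ∫(4*x*exp(4*x)) dx by parts with u = x, dv = (4*exp(4*x)) dx, so v = exp(4*x): now x*exp(4*x) + ∫(10*x/((x**2 - 3)**2 + 16)) dx + ∫(-exp(4*x)) dx.
Step 3. Evaluate the standard form: now x*exp(4*x) - exp(4*x)/4 + ∫(10*x/((x**2 - 3)**2 + 16)) dx.
Step 4. Substitute u = x**2 - 3, turning ∫(10*x/((x**2 - 3)**2 + 16)) dx into ∫(5/(u**2 + 16)) du: now x*exp(4*x) - exp(4*x)/4 + ∫(5/(u**2 + 16)) du.
Step 5. Evaluate the standard form: now x*exp(4*x) - exp(4*x)/4 + 5*atan(u/4)/4.
Step 6. Substitute back u = x**2 - 3: now x*exp(4*x) - exp(4*x)/4 + 5*atan(x**2/4 - 3/4)/4.
Answer: x*exp(4*x) - exp(4*x)/4 + 5*atan(x**2/4 - 3/4)/4.


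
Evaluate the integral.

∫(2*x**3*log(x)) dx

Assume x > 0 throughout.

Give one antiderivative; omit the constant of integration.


Answer: x**4*log(x)/2 - x**4/8.


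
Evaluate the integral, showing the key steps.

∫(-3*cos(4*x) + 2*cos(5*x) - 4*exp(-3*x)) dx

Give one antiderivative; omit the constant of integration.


Step 1. Rewrite: now ∫(-4*exp(-3*x)) dx + ∫(-3*cos(4*x)) dx + ∫(2*cos(5*x)) dx.
Step 2. Evaluate the standard form: now ∫(-3*cos(4*x)) dx + ∫(2*cos(5*x)) dx + 4*exp(-3*x)/3.
Step 3. Evaluate the standard form: now -3*sin(4*x)/4 + ∫(2*cos(5*x)) dx + 4*exp(-3*x)/3.
Step 4. Evaluate the standard form: now -3*sin(4*x)/4 + 2*sin(5*x)/5 + 4*exp(-3*x)/3.
Answer: -3*sin(4*x)/4 + 2*sin(5*x)/5 + 4*exp(-3*x)/3.


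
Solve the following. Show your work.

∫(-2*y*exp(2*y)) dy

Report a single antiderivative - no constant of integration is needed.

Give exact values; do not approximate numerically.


Step 1. Integrate ∫(-2*y*exp(2*y)) dy by parts with u = y, dv = (-2*exp(2*y)) dy, so v = -exp(2*y): now -y*exp(2*y) + ∫(exp(2*y)) dy.
Step 2. Evaluate the standard form: now -y*exp(2*y) + exp(2*y)/2.
Answer: -y*exp(2*y) + exp(2*y)/2.


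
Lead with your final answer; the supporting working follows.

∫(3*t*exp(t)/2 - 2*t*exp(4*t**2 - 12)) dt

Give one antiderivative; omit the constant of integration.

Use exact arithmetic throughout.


The answer is 3*t*exp(t)/2 - 3*exp(t)/2 - exp(4*t**2 - 12)/4.
Step 1. Rewrite: now ∫(3*t*exp(t)/2) dt + ∫(-2*t*exp(4*t**2 - 12)) dt.
Step 2. Integrate ∫(3*t*exp(t)/2) dt by parts with u = t, dv = (3*exp(t)/2) dt, so v = 3*exp(t)/2: now 3*t*exp(t)/2 + ∫(-2*t*exp(4*t**2 - 12)) dt + ∫(-3*exp(t)/2) dt.
Step 3. Evaluate the standard form: now 3*t*exp(t)/2 - 3*exp(t)/2 + ∫(-2*t*exp(4*t**2 - 12)) dt.
Step 4. Substitute u = t**2 - 3, turning ∫(-2*t*exp(4*t**2 - 12)) dt into ∫(-exp(4*u)) du: now 3*t*exp(t)/2 - 3*exp(t)/2 + ∫(-exp(4*u)) du.
Step 5. Evaluate the standard form: now 3*t*exp(t)/2 - 3*exp(t)/2 - exp(4*u)/4.
Step 6. Substitute back u = t**2 - 3: now 3*t*exp(t)/2 - 3*exp(t)/2 - exp(4*t**2 - 12)/4.
Answer: 3*t*exp(t)/2 - 3*exp(t)/2 - exp(4*t**2 - 12)/4.


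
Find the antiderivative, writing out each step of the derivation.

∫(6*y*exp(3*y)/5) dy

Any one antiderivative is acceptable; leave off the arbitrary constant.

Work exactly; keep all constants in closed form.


Step 1. Integrate ∫(6*y*exp(3*y)/5) dy by parts with u = y, dv = (6*exp(3*y)/5) dy, so v = 2*exp(3*y)/5: now 2*y*exp(3*y)/5 + ∫(-2*exp(3*y)/5) dy.
Step 2. Evaluate the standard form: now 2*y*exp(3*y)/5 - 2*exp(3*y)/15.
Answer: 2*y*exp(3*y)/5 - 2*exp(3*y)/15.


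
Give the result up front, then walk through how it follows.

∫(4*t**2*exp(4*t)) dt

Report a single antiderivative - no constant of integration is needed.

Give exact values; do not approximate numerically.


The answer is t**2*exp(4*t) - t*exp(4*t)/2 + exp(4*t)/8.
Step 1. Integrate ∫(4*t**2*exp(4*t)) dt by parts with u = t**2, dv = (4*exp(4*t)) dt, so v = exp(4*t): now t**2*exp(4*t) + ∫(-2*t*exp(4*t)) dt.
Step 2. Integrate ∫(-2*t*exp(4*t)) dt by parts with u = t, dv = (-2*exp(4*t)) dt, so v = -exp(4*t)/2: now t**2*exp(4*t) - t*exp(4*t)/2 + ∫(exp(4*t)/2) dt.
Step 3. Evaluate the standard form: now t**2*exp(4*t) - t*exp(4*t)/2 + exp(4*t)/8.
Answer: t**2*exp(4*t) - t*exp(4*t)/2 + exp(4*t)/8.


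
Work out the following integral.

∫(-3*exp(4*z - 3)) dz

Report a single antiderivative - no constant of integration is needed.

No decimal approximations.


Answer: -3*exp(4*z - 3)/4.


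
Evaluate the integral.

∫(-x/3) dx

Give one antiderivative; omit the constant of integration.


Answer: -x**2/6.


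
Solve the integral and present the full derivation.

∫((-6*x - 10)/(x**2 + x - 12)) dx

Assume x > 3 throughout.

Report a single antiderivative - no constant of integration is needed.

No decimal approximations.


Step 1. Decompose ∫((-6*x - 10)/(x**2 + x - 12)) dx by partial fractions, (-6*x - 10)/(x**2 + x - 12) = -2/(x + 4) - 4/(x - 3): now ∫(-4/(x - 3)) dx + ∫(-2/(x + 4)) dx.
Step 2. Evaluate the standard form [assuming x > -4]: now -2*log(x + 4) + ∫(-4/(x - 3)) dx.
Step 3. Evaluate the standard form [assuming x > 3]: now -4*log(x - 3) - 2*log(x + 4).
Answer: -4*log(x - 3) - 2*log(x + 4).


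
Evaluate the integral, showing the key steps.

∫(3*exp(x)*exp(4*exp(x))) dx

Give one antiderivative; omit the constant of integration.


Step 1. Substitute u = exp(x), turning ∫(3*exp(x)*exp(4*exp(x))) dx into ∫(3*exp(4*u)) du: now ∫(3*exp(4*u)) du.
Step 2. Evaluate the standard form: now 3*exp(4*u)/4.
Step 3. Substitute back u = exp(x): now 3*exp(4*exp(x))/4.
Answer: 3*exp(4*exp(x))/4.


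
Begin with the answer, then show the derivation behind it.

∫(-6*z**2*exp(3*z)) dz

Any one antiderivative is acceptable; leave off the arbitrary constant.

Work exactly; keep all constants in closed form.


The answer is -2*z**2*exp(3*z) + 4*z*exp(3*z)/3 - 4*exp(3*z)/9.
Step 1. Integrate ∫(-6*z**2*exp(3*z)) dz by parts with u = z**2, dv = (-6*exp(3*z)) dz, so v = -2*exp(3*z): now -2*z**2*exp(3*z) + ∫(4*z*exp(3*z)) dz.
Step 2. Integrate ∫(4*z*exp(3*z)) dz by parts with u = z, dv = (4*exp(3*z)) dz, so v = 4*exp(3*z)/3: now -2*z**2*exp(3*z) + 4*z*exp(3*z)/3 + ∫(-4*exp(3*z)/3) dz.
Step 3. Evaluate the standard form: now -2*z**2*exp(3*z) + 4*z*exp(3*z)/3 - 4*exp(3*z)/9.
Answer: -2*z**2*exp(3*z) + 4*z*exp(3*z)/3 - 4*exp(3*z)/9.


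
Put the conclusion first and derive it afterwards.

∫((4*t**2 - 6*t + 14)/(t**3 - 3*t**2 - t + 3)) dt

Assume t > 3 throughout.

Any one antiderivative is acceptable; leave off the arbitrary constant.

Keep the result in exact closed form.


The answer is 4*log(t - 3) - 3*log(t - 1) + 3*log(t + 1).
Step 1. Decompose ∫((4*t**2 - 6*t + 14)/(t**3 - 3*t**2 - t + 3)) dt by partial fractions, (4*t**2 - 6*t + 14)/(t**3 - 3*t**2 - t + 3) = 3/(t + 1) - 3/(t - 1) + 4/(t - 3): now ∫(4/(t - 3)) dt + ∫(-3/(t - 1)) dt + ∫(3/(t + 1)) dt.
Step 2. Evaluate the standard form [assuming t > -1]: now 3*log(t + 1) + ∫(4/(t - 3)) dt + ∫(-3/(t - 1)) dt.
Step 3. Evaluate the standard form [assuming t > 3]: now 4*log(t - 3) + 3*log(t + 1) + ∫(-3/(t - 1)) dt.
Step 4. Evaluate the standard form [assuming t > 1]: now 4*log(t - 3) - 3*log(t - 1) + 3*log(t + 1).
Answer: 4*log(t - 3) - 3*log(t - 1) + 3*log(t + 1).


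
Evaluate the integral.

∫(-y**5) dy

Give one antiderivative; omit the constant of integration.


Answer: -y**6/6.


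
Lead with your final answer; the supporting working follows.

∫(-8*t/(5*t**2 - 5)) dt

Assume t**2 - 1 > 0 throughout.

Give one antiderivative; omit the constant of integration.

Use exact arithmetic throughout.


The answer is -4*log(t**2 - 1)/5.
Step 1. Substitute u = t**2 - 1, turning ∫(-8*t/(5*t**2 - 5)) dt into ∫(-4/(5*u)) du: now ∫(-4/(5*u)) du.
Step 2. Evaluate the standard form [assuming u > 0]: now -4*log(u)/5.
Step 3. Substitute back u = t**2 - 1: now -4*log(t**2 - 1)/5.
Answer: -4*log(t**2 - 1)/5.


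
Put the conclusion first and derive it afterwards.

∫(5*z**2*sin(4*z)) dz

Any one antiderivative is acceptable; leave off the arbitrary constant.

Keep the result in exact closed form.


The answer is -5*z**2*cos(4*z)/4 + 5*z*sin(4*z)/8 + 5*cos(4*z)/32.
Step 1. Integrate ∫(5*z**2*sin(4*z)) dz by parts with u = z**2, dv = (5*sin(4*z)) dz, so v = -5*cos(4*z)/4: now -5*z**2*cos(4*z)/4 + ∫(5*z*cos(4*z)/2) dz.
Step 2. Integrate ∫(5*z*cos(4*z)/2) dz by parts with u = z, dv = (5*cos(4*z)/2) dz, so v = 5*sin(4*z)/8: now -5*z**2*cos(4*z)/4 + 5*z*sin(4*z)/8 + ∫(-5*sin(4*z)/8) dz.
Step 3. Evaluate the standard form: now -5*z**2*cos(4*z)/4 + 5*z*sin(4*z)/8 + 5*cos(4*z)/32.
Answer: -5*z**2*cos(4*z)/4 + 5*z*sin(4*z)/8 + 5*cos(4*z)/32.


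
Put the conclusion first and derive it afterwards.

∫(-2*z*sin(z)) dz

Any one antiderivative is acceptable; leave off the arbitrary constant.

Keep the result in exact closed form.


The answer is 2*z*cos(z) - 2*sin(z).
Step 1. Integrate ∫(-2*z*sin(z)) dz by parts with u = z, dv = (-2*sin(z)) dz, so v = 2*cos(z): now 2*z*cos(z) + ∫(-2*cos(z)) dz.
Step 2. Evaluate the standard form: now 2*z*cos(z) - 2*sin(z).
Answer: 2*z*cos(z) - 2*sin(z).


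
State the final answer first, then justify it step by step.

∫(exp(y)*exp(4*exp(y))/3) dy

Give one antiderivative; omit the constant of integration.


The answer is exp(4*exp(y))/12.
Step 1. Substitute u = exp(y), turning ∫(exp(y)*exp(4*exp(y))/3) dy into ∫(exp(4*u)/3) du: now ∫(exp(4*u)/3) du.
Step 2. Evaluate the standard form: now exp(4*u)/12.
Step 3. Substitute back u = exp(y): now exp(4*exp(y))/12.
Answer: exp(4*exp(y))/12.


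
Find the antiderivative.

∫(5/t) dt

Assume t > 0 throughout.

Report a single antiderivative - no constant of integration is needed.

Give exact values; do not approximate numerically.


Answer: 5*log(t).


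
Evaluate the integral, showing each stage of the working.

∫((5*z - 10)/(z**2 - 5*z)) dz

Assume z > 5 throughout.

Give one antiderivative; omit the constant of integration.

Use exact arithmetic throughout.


Step 1. Decompose ∫((5*z - 10)/(z**2 - 5*z)) dz by partial fractions, (5*z - 10)/(z**2 - 5*z) = 3/(z - 5) + 2/z: now ∫(2/z) dz + ∫(3/(z - 5)) dz.
Step 2. Evaluate the standard form [assuming z > 0]: now 2*log(z) + ∫(3/(z - 5)) dz.
Step 3. Evaluate the standard form [assuming z > 5]: now 2*log(z) + 3*log(z - 5).
Answer: 2*log(z) + 3*log(z - 5).


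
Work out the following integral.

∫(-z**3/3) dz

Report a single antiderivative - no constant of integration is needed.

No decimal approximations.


Answer: -z**4/12.


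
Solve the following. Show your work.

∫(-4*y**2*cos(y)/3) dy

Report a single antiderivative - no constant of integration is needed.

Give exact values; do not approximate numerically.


Step 1. Integrate ∫(-4*y**2*cos(y)/3) dy by parts with u = y**2, dv = (-4*cos(y)/3) dy, so v = -4*sin(y)/3: now -4*y**2*sin(y)/3 + ∫(8*y*sin(y)/3) dy.
Step 2. Integrate ∫(8*y*sin(y)/3) dy by parts with u = y, dv = (8*sin(y)/3) dy, so v = -8*cos(y)/3: now -4*y**2*sin(y)/3 - 8*y*cos(y)/3 + ∫(8*cos(y)/3) dy.
Step 3. Evaluate the standard form: now -4*y**2*sin(y)/3 - 8*y*cos(y)/3 + 8*sin(y)/3.
Answer: -4*y**2*sin(y)/3 - 8*y*cos(y)/3 + 8*sin(y)/3.


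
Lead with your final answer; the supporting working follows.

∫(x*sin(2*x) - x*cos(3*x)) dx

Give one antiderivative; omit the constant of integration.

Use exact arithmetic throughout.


The answer is -x*sin(3*x)/3 - x*cos(2*x)/2 + sin(2*x)/4 - cos(3*x)/9.
Step 1. Rewrite: now ∫(x*sin(2*x)) dx + ∫(-x*cos(3*x)) dx.
Step 2. Integrate ∫(-x*cos(3*x)) dx by parts with u = x, dv = (-cos(3*x)) dx, so v = -sin(3*x)/3: now -x*sin(3*x)/3 + ∫(x*sin(2*x)) dx + ∫(sin(3*x)/3) dx.
Step 3. Evaluate the standard form: now -x*sin(3*x)/3 - cos(3*x)/9 + ∫(x*sin(2*x)) dx.
Step 4. Integrate ∫(x*sin(2*x)) dx by parts with u = x, dv = (sin(2*x)) dx, so v = -cos(2*x)/2: now -x*sin(3*x)/3 - x*cos(2*x)/2 - cos(3*x)/9 + ∫(cos(2*x)/2) dx.
Step 5. Evaluate the standard form: now -x*sin(3*x)/3 - x*cos(2*x)/2 + sin(2*x)/4 - cos(3*x)/9.
Answer: -x*sin(3*x)/3 - x*cos(2*x)/2 + sin(2*x)/4 - cos(3*x)/9.


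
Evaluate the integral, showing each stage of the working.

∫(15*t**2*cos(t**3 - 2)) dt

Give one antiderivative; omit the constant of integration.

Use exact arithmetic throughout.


Step 1. Substitute u = t**3 - 2, turning ∫(15*t**2*cos(t**3 - 2)) dt into ∫(5*cos(u)) du: now ∫(5*cos(u)) du.
Step 2. Evaluate the standard form: now 5*sin(u).
Step 3. Substitute back u = t**3 - 2: now 5*sin(t**3 - 2).
Answer: 5*sin(t**3 - 2).


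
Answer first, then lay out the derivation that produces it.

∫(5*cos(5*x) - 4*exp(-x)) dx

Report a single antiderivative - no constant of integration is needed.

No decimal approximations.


The answer is sin(5*x) + 4*exp(-x).
Step 1. Rewrite: now ∫(-4*exp(-x)) dx + ∫(5*cos(5*x)) dx.
Step 2. Evaluate the standard form: now ∫(5*cos(5*x)) dx + 4*exp(-x).
Step 3. Evaluate the standard form: now sin(5*x) + 4*exp(-x).
Answer: sin(5*x) + 4*exp(-x).


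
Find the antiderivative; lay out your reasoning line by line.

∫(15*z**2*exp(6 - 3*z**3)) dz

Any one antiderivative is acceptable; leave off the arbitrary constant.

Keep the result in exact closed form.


Step 1. Substitute u = z**3 - 2, turning ∫(15*z**2*exp(6 - 3*z**3)) dz into ∫(5*exp(-3*u)) du: now ∫(5*exp(-3*u)) du.
Step 2. Evaluate the standard form: now -5*exp(-3*u)/3.
Step 3. Substitute back u = z**3 - 2: now -5*exp(6 - 3*z**3)/3.
Answer: -5*exp(6 - 3*z**3)/3.


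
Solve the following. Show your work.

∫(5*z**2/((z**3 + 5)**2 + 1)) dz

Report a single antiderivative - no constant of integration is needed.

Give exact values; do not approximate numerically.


Step 1. Substitute u = z**3 + 5, turning ∫(5*z**2/((z**3 + 5)**2 + 1)) dz into ∫(5/(3*(u**2 + 1))) du: now ∫(5/(3*(u**2 + 1))) du.
Step 2. Evaluate the standard form: now 5*atan(u)/3.
Step 3. Substitute back u = z**3 + 5: now 5*atan(z**3 + 5)/3.
Answer: 5*atan(z**3 + 5)/3.


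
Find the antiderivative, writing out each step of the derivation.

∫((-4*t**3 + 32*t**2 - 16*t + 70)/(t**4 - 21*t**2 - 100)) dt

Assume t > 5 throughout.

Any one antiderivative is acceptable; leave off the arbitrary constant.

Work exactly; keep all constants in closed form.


Step 1. Decompose ∫((-4*t**3 + 32*t**2 - 16*t + 70)/(t**4 - 21*t**2 - 100)) dt by partial fractions, (-4*t**3 + 32*t**2 - 16*t + 70)/(t**4 - 21*t**2 - 100) = 2/(t**2 + 4) - 5/(t + 5) + 1/(t - 5): now ∫(1/(t - 5)) dt + ∫(-5/(t + 5)) dt + ∫(2/(t**2 + 4)) dt.
Step 2. Evaluate the standard form [assuming t > -5]: now -5*log(t + 5) + ∫(1/(t - 5)) dt + ∫(2/(t**2 + 4)) dt.
Step 3. Evaluate the standard form [assuming t > 5]: now log(t - 5) - 5*log(t + 5) + ∫(2/(t**2 + 4)) dt.
Step 4. Evaluate the standard form: now log(t - 5) - 5*log(t + 5) + atan(t/2).
Answer: log(t - 5) - 5*log(t + 5) + atan(t/2).


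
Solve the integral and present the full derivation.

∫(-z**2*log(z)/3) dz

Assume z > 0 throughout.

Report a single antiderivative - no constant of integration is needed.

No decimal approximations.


Step 1. Integrate ∫(-z**2*log(z)/3) dz by parts with u = log(z), dv = (-z**2/3) dz, so v = -z**3/9 [assuming z > 0]: now -z**3*log(z)/9 + ∫(z**2/9) dz.
Step 2. Evaluate the standard form: now -z**3*log(z)/9 + z**3/27.
Answer: -z**3*log(z)/9 + z**3/27.


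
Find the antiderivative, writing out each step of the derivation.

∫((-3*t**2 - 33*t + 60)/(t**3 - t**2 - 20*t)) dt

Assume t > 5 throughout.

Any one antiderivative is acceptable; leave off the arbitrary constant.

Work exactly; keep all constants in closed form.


Step 1. Decompose ∫((-3*t**2 - 33*t + 60)/(t**3 - t**2 - 20*t)) dt by partial fractions, (-3*t**2 - 33*t + 60)/(t**3 - t**2 - 20*t) = 4/(t + 4) - 4/(t - 5) - 3/t: now ∫(-3/t) dt + ∫(-4/(t - 5)) dt + ∫(4/(t + 4)) dt.
Step 2. Evaluate the standard form [assuming t > 5]: now -4*log(t - 5) + ∫(-3/t) dt + ∫(4/(t + 4)) dt.
Step 3. Evaluate the standard form [assuming t > -4]: now -4*log(t - 5) + 4*log(t + 4) + ∫(-3/t) dt.
Step 4. Evaluate the standard form [assuming t > 0]: now -3*log(t) - 4*log(t - 5) + 4*log(t + 4).
Answer: -3*log(t) - 4*log(t - 5) + 4*log(t + 4).


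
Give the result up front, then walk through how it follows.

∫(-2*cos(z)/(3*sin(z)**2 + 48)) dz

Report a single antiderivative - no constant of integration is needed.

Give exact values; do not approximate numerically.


The answer is -atan(sin(z)/4)/6.
Step 1. Substitute u = sin(z), turning ∫(-2*cos(z)/(3*sin(z)**2 + 48)) dz into ∫(-2/(3*(u**2 + 16))) du: now ∫(-2/(3*(u**2 + 16))) du.
Step 2. Evaluate the standard form: now -atan(u/4)/6.
Step 3. Substitute back u = sin(z): now -atan(sin(z)/4)/6.
Answer: -atan(sin(z)/4)/6.


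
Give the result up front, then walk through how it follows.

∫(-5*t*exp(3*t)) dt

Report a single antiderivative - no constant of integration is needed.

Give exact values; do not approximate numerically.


The answer is -5*t*exp(3*t)/3 + 5*exp(3*t)/9.
Step 1. Integrate ∫(-5*t*exp(3*t)) dt by parts with u = t, dv = (-5*exp(3*t)) dt, so v = -5*exp(3*t)/3: now -5*t*exp(3*t)/3 + ∫(5*exp(3*t)/3) dt.
Step 2. Evaluate the standard form: now -5*t*exp(3*t)/3 + 5*exp(3*t)/9.
Answer: -5*t*exp(3*t)/3 + 5*exp(3*t)/9.


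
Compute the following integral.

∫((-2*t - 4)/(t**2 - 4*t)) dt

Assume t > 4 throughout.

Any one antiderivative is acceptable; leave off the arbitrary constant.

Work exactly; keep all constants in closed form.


Answer: log(t) - 3*log(t - 4).


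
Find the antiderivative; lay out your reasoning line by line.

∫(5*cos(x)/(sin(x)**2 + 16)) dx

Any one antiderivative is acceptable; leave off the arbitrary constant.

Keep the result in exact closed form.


Step 1. Substitute u = sin(x), turning ∫(5*cos(x)/(sin(x)**2 + 16)) dx into ∫(5/(u**2 + 16)) du: now ∫(5/(u**2 + 16)) du.
Step 2. Evaluate the standard form: now 5*atan(u/4)/4.
Step 3. Substitute back u = sin(x): now 5*atan(sin(x)/4)/4.
Answer: 5*atan(sin(x)/4)/4.


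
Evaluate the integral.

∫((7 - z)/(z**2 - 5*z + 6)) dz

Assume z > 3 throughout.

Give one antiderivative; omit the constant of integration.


Answer: 4*log(z - 3) - 5*log(z - 2).


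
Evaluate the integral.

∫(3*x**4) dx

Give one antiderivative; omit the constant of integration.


Answer: 3*x**5/5.


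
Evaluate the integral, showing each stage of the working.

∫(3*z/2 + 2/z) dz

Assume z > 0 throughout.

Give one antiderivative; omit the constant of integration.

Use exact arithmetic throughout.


Step 1. Rewrite: now ∫(2/z) dz + ∫(3*z/2) dz.
Step 2. Evaluate the standard form [assuming z > 0]: now 2*log(z) + ∫(3*z/2) dz.
Step 3. Evaluate the standard form: now 3*z**2/4 + 2*log(z).
Answer: 3*z**2/4 + 2*log(z).


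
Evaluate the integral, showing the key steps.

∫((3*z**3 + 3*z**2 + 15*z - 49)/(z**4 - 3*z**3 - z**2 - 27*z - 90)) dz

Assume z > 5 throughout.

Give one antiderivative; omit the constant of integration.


Step 1. Decompose ∫((3*z**3 + 3*z**2 + 15*z - 49)/(z**4 - 3*z**3 - z**2 - 27*z - 90)) dz by partial fractions, (3*z**3 + 3*z**2 + 15*z - 49)/(z**4 - 3*z**3 - z**2 - 27*z - 90) = 4/(z**2 + 9) + 1/(z + 2) + 2/(z - 5): now ∫(2/(z - 5)) dz + ∫(1/(z + 2)) dz + ∫(4/(z**2 + 9)) dz.
Step 2. Evaluate the standard form [assuming z > -2]: now log(z + 2) + ∫(2/(z - 5)) dz + ∫(4/(z**2 + 9)) dz.
Step 3. Evaluate the standard form [assuming z > 5]: now 2*log(z - 5) + log(z + 2) + ∫(4/(z**2 + 9)) dz.
Step 4. Evaluate the standard form: now 2*log(z - 5) + log(z + 2) + 4*atan(z/3)/3.
Answer: 2*log(z - 5) + log(z + 2) + 4*atan(z/3)/3.


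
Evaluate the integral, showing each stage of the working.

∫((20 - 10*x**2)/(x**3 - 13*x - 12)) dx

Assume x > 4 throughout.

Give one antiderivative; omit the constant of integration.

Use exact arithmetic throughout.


Step 1. Decompose ∫((20 - 10*x**2)/(x**3 - 13*x - 12)) dx by partial fractions, (20 - 10*x**2)/(x**3 - 13*x - 12) = -5/(x + 3) - 1/(x + 1) - 4/(x - 4): now ∫(-4/(x - 4)) dx + ∫(-1/(x + 1)) dx + ∫(-5/(x + 3)) dx.
Step 2. Evaluate the standard form [assuming x > -3]: now -5*log(x + 3) + ∫(-4/(x - 4)) dx + ∫(-1/(x + 1)) dx.
Step 3. Evaluate the standard form [assuming x > 4]: now -4*log(x - 4) - 5*log(x + 3) + ∫(-1/(x + 1)) dx.
Step 4. Evaluate the standard form [assuming x > -1]: now -4*log(x - 4) - log(x + 1) - 5*log(x + 3).
Answer: -4*log(x - 4) - log(x + 1) - 5*log(x + 3).


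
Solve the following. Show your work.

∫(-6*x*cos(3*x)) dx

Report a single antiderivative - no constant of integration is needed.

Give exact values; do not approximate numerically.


Step 1. Integrate ∫(-6*x*cos(3*x)) dx by parts with u = x, dv = (-6*cos(3*x)) dx, so v = -2*sin(3*x): now -2*x*sin(3*x) + ∫(2*sin(3*x)) dx.
Step 2. Evaluate the standard form: now -2*x*sin(3*x) - 2*cos(3*x)/3.
Answer: -2*x*sin(3*x) - 2*cos(3*x)/3.


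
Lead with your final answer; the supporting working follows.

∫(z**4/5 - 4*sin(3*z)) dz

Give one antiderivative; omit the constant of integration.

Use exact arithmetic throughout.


The answer is z**5/25 + 4*cos(3*z)/3.
Step 1. Rewrite: now ∫(z**4/5) dz + ∫(-4*sin(3*z)) dz.
Step 2. Evaluate the standard form: now 4*cos(3*z)/3 + ∫(z**4/5) dz.
Step 3. Evaluate the standard form: now z**5/25 + 4*cos(3*z)/3.
Answer: z**5/25 + 4*cos(3*z)/3.


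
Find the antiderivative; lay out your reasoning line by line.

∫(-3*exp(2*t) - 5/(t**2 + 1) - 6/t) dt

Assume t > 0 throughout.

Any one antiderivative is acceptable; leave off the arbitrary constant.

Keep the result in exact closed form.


Step 1. Rewrite: now ∫(-6/t) dt + ∫(-5/(t**2 + 1)) dt + ∫(-3*exp(2*t)) dt.
Step 2. Evaluate the standard form [assuming t > 0]: now -6*log(t) + ∫(-5/(t**2 + 1)) dt + ∫(-3*exp(2*t)) dt.
Step 3. Evaluate the standard form: now -6*log(t) - 5*atan(t) + ∫(-3*exp(2*t)) dt.
Step 4. Evaluate the standard form: now -3*exp(2*t)/2 - 6*log(t) - 5*atan(t).
Answer: -3*exp(2*t)/2 - 6*log(t) - 5*atan(t).


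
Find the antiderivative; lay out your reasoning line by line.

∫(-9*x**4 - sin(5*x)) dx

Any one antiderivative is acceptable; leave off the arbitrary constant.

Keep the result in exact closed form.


Step 1. Rewrite: now ∫(-9*x**4) dx + ∫(-sin(5*x)) dx.
Step 2. Evaluate the standard form: now cos(5*x)/5 + ∫(-9*x**4) dx.
Step 3. Evaluate the standard form: now -9*x**5/5 + cos(5*x)/5.
Answer: -9*x**5/5 + cos(5*x)/5.


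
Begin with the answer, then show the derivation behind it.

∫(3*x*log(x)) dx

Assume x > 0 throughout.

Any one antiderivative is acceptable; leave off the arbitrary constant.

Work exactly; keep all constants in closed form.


The answer is 3*x**2*log(x)/2 - 3*x**2/4.
Step 1. Integrate ∫(3*x*log(x)) dx by parts with u = log(x), dv = (3*x) dx, so v = 3*x**2/2 [assuming x > 0]: now 3*x**2*log(x)/2 + ∫(-3*x/2) dx.
Step 2. Evaluate the standard form: now 3*x**2*log(x)/2 - 3*x**2/4.
Answer: 3*x**2*log(x)/2 - 3*x**2/4.


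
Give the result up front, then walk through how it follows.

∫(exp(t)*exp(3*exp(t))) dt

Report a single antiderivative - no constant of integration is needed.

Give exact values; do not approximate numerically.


The answer is exp(3*exp(t))/3.
Step 1. Substitute u = exp(t), turning ∫(exp(t)*exp(3*exp(t))) dt into ∫(exp(3*u)) du: now ∫(exp(3*u)) du.
Step 2. Evaluate the standard form: now exp(3*u)/3.
Step 3. Substitute back u = exp(t): now exp(3*exp(t))/3.
Answer: exp(3*exp(t))/3.


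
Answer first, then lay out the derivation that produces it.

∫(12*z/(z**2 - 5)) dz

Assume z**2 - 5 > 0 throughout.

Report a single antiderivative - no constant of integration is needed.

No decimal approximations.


The answer is 6*log(z**2 - 5).
Step 1. Substitute u = z**2 - 5, turning ∫(12*z/(z**2 - 5)) dz into ∫(6/u) du: now ∫(6/u) du.
Step 2. Evaluate the standard form [assuming u > 0]: now 6*log(u).
Step 3. Substitute back u = z**2 - 5: now 6*log(z**2 - 5).
Answer: 6*log(z**2 - 5).


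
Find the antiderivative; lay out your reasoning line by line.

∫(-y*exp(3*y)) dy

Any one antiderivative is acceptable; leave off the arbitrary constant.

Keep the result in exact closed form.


Step 1. Integrate ∫(-y*exp(3*y)) dy by parts with u = y, dv = (-exp(3*y)) dy, so v = -exp(3*y)/3: now -y*exp(3*y)/3 + ∫(exp(3*y)/3) dy.
Step 2. Evaluate the standard form: now -y*exp(3*y)/3 + exp(3*y)/9.
Answer: -y*exp(3*y)/3 + exp(3*y)/9.


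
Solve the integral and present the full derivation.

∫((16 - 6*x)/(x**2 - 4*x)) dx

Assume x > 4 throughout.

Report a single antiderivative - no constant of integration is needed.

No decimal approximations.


Step 1. Decompose ∫((16 - 6*x)/(x**2 - 4*x)) dx by partial fractions, (16 - 6*x)/(x**2 - 4*x) = -2/(x - 4) - 4/x: now ∫(-4/x) dx + ∫(-2/(x - 4)) dx.
Step 2. Evaluate the standard form [assuming x > 0]: now -4*log(x) + ∫(-2/(x - 4)) dx.
Step 3. Evaluate the standard form [assuming x > 4]: now -4*log(x) - 2*log(x - 4).
Answer: -4*log(x) - 2*log(x - 4).


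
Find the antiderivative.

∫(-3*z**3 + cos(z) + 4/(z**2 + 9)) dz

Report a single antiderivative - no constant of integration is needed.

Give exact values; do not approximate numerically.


Answer: -3*z**4/4 + sin(z) + 4*atan(z/3)/3.


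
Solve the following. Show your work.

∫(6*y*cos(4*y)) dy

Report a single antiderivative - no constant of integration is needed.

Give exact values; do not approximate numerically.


Step 1. Integrate ∫(6*y*cos(4*y)) dy by parts with u = y, dv = (6*cos(4*y)) dy, so v = 3*sin(4*y)/2: now 3*y*sin(4*y)/2 + ∫(-3*sin(4*y)/2) dy.
Step 2. Evaluate the standard form: now 3*y*sin(4*y)/2 + 3*cos(4*y)/8.
Answer: 3*y*sin(4*y)/2 + 3*cos(4*y)/8.
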